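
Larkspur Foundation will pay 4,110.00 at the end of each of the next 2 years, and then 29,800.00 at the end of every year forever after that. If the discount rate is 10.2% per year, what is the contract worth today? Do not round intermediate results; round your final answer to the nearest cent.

247690.29

PV of 2-year annuity: 4,110.00 × [1 − (1+0.102)^−2] / 0.102 = 7113.95878
Perpetuity value at year 2: 29,800.00 / 0.102 = 292156.86275
PV of perpetuity: 292156.86275 / (1+0.102)^2 = 240576.33435
Total PV = 7113.95878 + 240576.33435 = 247690.29314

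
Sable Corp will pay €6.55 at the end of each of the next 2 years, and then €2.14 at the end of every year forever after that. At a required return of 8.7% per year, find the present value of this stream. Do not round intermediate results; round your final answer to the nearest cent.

€32.39

PV of 2-year annuity: €6.55 × [1 − (1+0.087)^−2] / 0.087 = 11.56924
Perpetuity value at year 2: €2.14 / 0.087 = 24.59770
PV of perpetuity: 24.59770 / (1+0.087)^2 = 20.81783
Total PV = 11.56924 + 20.81783 = 32.38706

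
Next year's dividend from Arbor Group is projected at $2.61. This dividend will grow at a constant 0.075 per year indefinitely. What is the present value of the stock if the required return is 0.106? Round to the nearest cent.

$84.19

Growing perpetuity: P = D₁ / (r − g) = $2.6100 / (0.106 − 0.075) = $84.19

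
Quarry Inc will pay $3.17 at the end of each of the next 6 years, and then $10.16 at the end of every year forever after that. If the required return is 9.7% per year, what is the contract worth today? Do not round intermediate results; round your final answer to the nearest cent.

PV of 6-year annuity: $3.17 × [1 − (1+0.097)^−6] / 0.097 = 13.92841
Perpetuity value at year 6: $10.16 / 0.097 = 104.74227
PV of perpetuity: 104.74227 / (1+0.097)^6 = 60.10107
Total PV = 13.92841 + 60.10107 = 74.02948

$74.03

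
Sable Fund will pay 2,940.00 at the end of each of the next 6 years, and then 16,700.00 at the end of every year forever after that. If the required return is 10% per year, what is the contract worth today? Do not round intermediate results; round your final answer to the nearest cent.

PV of 6-year annuity: 2,940.00 × [1 − (1+0.1)^−6] / 0.1 = 12804.46646
Perpetuity value at year 6: 16,700.00 / 0.1 = 167000.00000
PV of perpetuity: 167000.00000 / (1+0.1)^6 = 94267.14632
Total PV = 12804.46646 + 94267.14632 = 107071.61278

107071.61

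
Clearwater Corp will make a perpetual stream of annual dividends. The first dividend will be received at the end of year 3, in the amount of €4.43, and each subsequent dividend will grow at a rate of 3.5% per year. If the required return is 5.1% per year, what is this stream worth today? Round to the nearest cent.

Value at end of year 2: C₁ / (r − g) = €4.43 / (0.051 − 0.035) = €276.8750
Discount to today: PV = €276.8750 / (1 + 0.051)^2 = €276.8750 / 1.104601 = €250.66

€250.66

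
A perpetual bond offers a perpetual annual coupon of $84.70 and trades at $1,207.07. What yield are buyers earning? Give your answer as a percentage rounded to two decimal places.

P = C/r ⇒ r = C/P = $84.70/$1,207.07 = 0.070170

7.02%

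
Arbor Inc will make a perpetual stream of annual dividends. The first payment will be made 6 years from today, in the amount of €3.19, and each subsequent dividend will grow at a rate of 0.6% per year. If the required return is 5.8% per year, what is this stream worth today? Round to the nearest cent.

€46.28

Value at end of year 5: C₁ / (r − g) = €3.19 / (0.058 − 0.006) = €61.3462
Discount to today: PV = €61.3462 / (1 + 0.058)^5 = €61.3462 / 1.325648 = €46.28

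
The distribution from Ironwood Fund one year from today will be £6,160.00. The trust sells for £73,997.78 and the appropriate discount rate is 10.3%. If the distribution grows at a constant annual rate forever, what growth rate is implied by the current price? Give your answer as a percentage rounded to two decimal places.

P = D₁/(r−g) ⇒ g = r − D₁/P = 0.103 − £6,160.00/£73,997.78 = 0.019754

1.98%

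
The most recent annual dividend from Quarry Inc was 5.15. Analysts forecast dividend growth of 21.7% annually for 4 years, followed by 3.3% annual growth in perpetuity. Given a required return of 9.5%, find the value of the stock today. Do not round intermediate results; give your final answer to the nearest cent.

157.94

D_1 = 6.26755
D_2 = 7.62761
D_3 = 9.28280
D_4 = 11.29717
Terminal value at year 4: TV = D_4×(1+g_2)/(r−g_2) = 11.66997/0.062 = 188.22538
P_0 = D_1/(1+r)^1 + D_2/(1+r)^2 + D_3/(1+r)^3 + D_4/(1+r)^4 + TV/(1+r)^4
    = 5.72379 + 6.36151 + 7.07028 + 7.85802 + 130.92473 = 157.93833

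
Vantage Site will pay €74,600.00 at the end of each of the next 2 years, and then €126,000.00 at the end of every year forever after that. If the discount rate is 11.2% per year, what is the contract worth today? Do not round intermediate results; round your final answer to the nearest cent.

€1037209.51

PV of 2-year annuity: €74,600.00 × [1 − (1+0.112)^−2] / 0.112 = 127415.76523
Perpetuity value at year 2: €126,000.00 / 0.112 = 1125000.00000
PV of perpetuity: 1125000.00000 / (1+0.112)^2 = 909793.74774
Total PV = 127415.76523 + 909793.74774 = 1037209.51297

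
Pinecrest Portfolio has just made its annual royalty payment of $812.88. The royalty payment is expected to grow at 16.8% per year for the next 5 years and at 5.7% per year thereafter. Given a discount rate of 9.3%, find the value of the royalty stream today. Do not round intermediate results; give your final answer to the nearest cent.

$38240.92

D_1 = 949.44384
D_2 = 1108.95041
D_3 = 1295.25407
D_4 = 1512.85676
D_5 = 1767.01669
Terminal value at year 5: TV = D_5×(1+g_2)/(r−g_2) = 1867.73664/0.036 = 51881.57345
P_0 = D_1/(1+r)^1 + D_2/(1+r)^2 + D_3/(1+r)^3 + D_4/(1+r)^4 + D_5/(1+r)^5 + TV/(1+r)^5
    = 868.65859 + 928.26462 + 991.96073 + 1060.02757 + 1132.76505 + 33259.24061 = 38240.91719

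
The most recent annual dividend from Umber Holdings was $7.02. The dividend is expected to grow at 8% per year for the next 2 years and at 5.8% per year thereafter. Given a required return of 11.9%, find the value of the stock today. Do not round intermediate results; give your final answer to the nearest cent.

D_1 = 7.58160
D_2 = 8.18813
Terminal value at year 2: TV = D_2×(1+g_2)/(r−g_2) = 8.66304/0.061 = 142.01704
P_0 = D_1/(1+r)^1 + D_2/(1+r)^2 + TV/(1+r)^2
    = 6.77534 + 6.53920 + 113.41756 = 126.73209

$126.73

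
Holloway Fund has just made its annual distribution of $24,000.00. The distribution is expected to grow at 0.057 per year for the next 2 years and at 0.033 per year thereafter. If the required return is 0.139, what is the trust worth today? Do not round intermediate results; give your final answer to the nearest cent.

D_1 = 25368.00000
D_2 = 26813.97600
Terminal value at year 2: TV = D_2×(1+g_2)/(r−g_2) = 27698.83721/0.106 = 261309.78498
P_0 = D_1/(1+r)^1 + D_2/(1+r)^2 + TV/(1+r)^2
    = 22272.16857 + 20668.72887 + 201422.61243 = 244363.50986

$244363.51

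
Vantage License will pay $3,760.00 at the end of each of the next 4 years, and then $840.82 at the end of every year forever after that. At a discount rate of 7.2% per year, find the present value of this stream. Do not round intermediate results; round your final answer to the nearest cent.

$21521.45

PV of 4-year annuity: $3,760.00 × [1 − (1+0.072)^−4] / 0.072 = 12678.62198
Perpetuity value at year 4: $840.82 / 0.072 = 11678.05556
PV of perpetuity: 11678.05556 / (1+0.072)^4 = 8842.83244
Total PV = 12678.62198 + 8842.83244 = 21521.45441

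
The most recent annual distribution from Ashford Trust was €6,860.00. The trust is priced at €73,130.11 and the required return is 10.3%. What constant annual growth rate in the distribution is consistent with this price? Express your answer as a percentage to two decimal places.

P = D₀(1+g)/(r−g) ⇒ P(r−g) = D₀(1+g) ⇒ g(P+D₀) = P·r − D₀
g = (P·r − D₀)/(P + D₀) = (€73,130.11×0.103 − €6,860.00) / (€73,130.11 + €6,860.00) = 0.008406

0.84%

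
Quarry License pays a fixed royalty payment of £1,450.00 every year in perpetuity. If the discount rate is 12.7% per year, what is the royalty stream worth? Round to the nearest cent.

Level perpetuity: PV = C / r = £1,450.00 / 0.127 = £11,417.32

£11417.32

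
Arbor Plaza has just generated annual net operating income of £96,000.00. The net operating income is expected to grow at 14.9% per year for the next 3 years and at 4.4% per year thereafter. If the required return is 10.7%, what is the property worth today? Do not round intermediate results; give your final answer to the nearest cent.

D_1 = 110304.00000
D_2 = 126739.29600
D_3 = 145623.45110
Terminal value at year 3: TV = D_3×(1+g_2)/(r−g_2) = 152030.88295/0.063 = 2413188.61829
P_0 = D_1/(1+r)^1 + D_2/(1+r)^2 + D_3/(1+r)^3 + TV/(1+r)^3
    = 99642.27642 + 103422.74219 + 107346.64027 + 1778887.18166 = 2089298.84055

£2089298.84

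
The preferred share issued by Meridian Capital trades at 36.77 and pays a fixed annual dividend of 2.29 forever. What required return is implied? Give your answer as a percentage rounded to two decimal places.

P = C/r ⇒ r = C/P = 2.29/36.77 = 0.062279

6.23%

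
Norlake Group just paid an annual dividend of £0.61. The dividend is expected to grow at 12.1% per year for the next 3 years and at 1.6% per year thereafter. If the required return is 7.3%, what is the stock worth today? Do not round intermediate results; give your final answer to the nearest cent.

£14.40

D_1 = 0.68381
D_2 = 0.76655
D_3 = 0.85930
Terminal value at year 3: TV = D_3×(1+g_2)/(r−g_2) = 0.87305/0.057 = 15.31671
P_0 = D_1/(1+r)^1 + D_2/(1+r)^2 + D_3/(1+r)^3 + TV/(1+r)^3
    = 0.63729 + 0.66580 + 0.69558 + 12.39842 = 14.39709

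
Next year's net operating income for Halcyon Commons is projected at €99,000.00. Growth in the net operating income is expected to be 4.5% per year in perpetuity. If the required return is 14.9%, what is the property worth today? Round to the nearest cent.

Growing perpetuity: P = D₁ / (r − g) = €99,000.0000 / (0.149 − 0.045) = €951,923.08

€951923.08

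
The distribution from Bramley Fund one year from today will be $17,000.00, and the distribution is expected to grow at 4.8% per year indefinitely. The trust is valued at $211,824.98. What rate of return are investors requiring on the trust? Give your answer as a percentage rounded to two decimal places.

P = D₁/(r − g) ⇒ r = D₁/P + g = $17,000.0000/$211,824.98 + 0.048 = 0.080255 + 0.048 = 0.128255

12.83%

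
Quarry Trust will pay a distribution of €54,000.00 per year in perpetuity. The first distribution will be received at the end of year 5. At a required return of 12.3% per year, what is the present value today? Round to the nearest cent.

Value at end of year 4: C / r = €54,000.00 / 0.123 = €439,024.3902
Discount to today: PV = €439,024.3902 / (1 + 0.123)^4 = €439,024.3902 / 1.590446 = €276,038.48

€276038.48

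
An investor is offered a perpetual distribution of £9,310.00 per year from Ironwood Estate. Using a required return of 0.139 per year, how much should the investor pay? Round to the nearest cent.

Level perpetuity: PV = C / r = £9,310.00 / 0.139 = £66,978.42

£66978.42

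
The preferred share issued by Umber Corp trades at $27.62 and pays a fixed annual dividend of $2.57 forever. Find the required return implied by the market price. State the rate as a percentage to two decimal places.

P = C/r ⇒ r = C/P = $2.57/$27.62 = 0.093049

9.30%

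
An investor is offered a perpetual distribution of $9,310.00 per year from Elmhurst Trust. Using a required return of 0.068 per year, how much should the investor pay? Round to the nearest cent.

$136911.76

Level perpetuity: PV = C / r = $9,310.00 / 0.068 = $136,911.76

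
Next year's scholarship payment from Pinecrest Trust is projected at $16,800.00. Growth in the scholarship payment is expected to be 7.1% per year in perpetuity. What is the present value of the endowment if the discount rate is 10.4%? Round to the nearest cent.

$509090.91

Growing perpetuity: P = D₁ / (r − g) = $16,800.0000 / (0.104 − 0.071) = $509,090.91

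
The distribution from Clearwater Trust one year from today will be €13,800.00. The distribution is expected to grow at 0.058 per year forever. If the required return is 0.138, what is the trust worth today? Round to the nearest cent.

Growing perpetuity: P = D₁ / (r − g) = €13,800.0000 / (0.138 − 0.058) = €172,500.00

€172500.00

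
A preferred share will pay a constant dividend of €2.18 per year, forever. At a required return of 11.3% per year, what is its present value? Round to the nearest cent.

Level perpetuity: PV = C / r = €2.18 / 0.113 = €19.29

€19.29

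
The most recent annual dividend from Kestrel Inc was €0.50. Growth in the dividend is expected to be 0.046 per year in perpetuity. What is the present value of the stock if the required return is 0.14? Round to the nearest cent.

€5.56

D₁ = D₀ × (1 + g) = €0.50 × 1.046 = €0.5230
Growing perpetuity: P = D₁ / (r − g) = €0.5230 / (0.14 − 0.046) = €5.56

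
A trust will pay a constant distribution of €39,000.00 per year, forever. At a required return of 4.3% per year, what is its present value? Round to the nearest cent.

Level perpetuity: PV = C / r = €39,000.00 / 0.043 = €906,976.74

€906976.74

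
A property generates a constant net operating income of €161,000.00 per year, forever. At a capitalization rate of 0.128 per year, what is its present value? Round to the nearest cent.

Level perpetuity: PV = C / r = €161,000.00 / 0.128 = €1,257,812.50

€1257812.50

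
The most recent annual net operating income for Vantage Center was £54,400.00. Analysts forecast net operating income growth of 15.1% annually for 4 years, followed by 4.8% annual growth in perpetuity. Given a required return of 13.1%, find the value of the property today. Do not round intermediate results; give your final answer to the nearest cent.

£964163.18

D_1 = 62614.40000
D_2 = 72069.17440
D_3 = 82951.61973
D_4 = 95477.31431
Terminal value at year 4: TV = D_4×(1+g_2)/(r−g_2) = 100060.22540/0.083 = 1205544.88435
P_0 = D_1/(1+r)^1 + D_2/(1+r)^2 + D_3/(1+r)^3 + D_4/(1+r)^4 + TV/(1+r)^4
    = 55361.98055 + 56340.97225 + 57337.27591 + 58351.19768 + 736771.74900 = 964163.17538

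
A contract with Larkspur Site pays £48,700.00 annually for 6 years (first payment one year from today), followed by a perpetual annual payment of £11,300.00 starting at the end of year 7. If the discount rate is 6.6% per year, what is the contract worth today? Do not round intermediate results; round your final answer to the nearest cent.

£351703.54

PV of 6-year annuity: £48,700.00 × [1 − (1+0.066)^−6] / 0.066 = 235024.91708
Perpetuity value at year 6: £11,300.00 / 0.066 = 171212.12121
PV of perpetuity: 171212.12121 / (1+0.066)^6 = 116678.61889
Total PV = 235024.91708 + 116678.61889 = 351703.53597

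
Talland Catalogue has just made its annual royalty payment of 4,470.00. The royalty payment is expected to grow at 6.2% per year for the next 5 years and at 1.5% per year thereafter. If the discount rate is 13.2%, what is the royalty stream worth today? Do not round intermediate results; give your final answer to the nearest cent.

46712.60

D_1 = 4747.14000
D_2 = 5041.46268
D_3 = 5354.03337
D_4 = 5685.98343
D_5 = 6038.51441
Terminal value at year 5: TV = D_5×(1+g_2)/(r−g_2) = 6129.09212/0.117 = 52385.40277
P_0 = D_1/(1+r)^1 + D_2/(1+r)^2 + D_3/(1+r)^3 + D_4/(1+r)^4 + D_5/(1+r)^5 + TV/(1+r)^5
    = 4193.58657 + 3934.26585 + 3690.98086 + 3462.73999 + 3248.61296 + 28182.41158 = 46712.59781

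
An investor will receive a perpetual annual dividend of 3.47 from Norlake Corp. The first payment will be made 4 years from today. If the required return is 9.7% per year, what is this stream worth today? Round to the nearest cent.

Value at end of year 3: C / r = 3.47 / 0.097 = 35.7732
Discount to today: PV = 35.7732 / (1 + 0.097)^3 = 35.7732 / 1.320140 = 27.10

27.10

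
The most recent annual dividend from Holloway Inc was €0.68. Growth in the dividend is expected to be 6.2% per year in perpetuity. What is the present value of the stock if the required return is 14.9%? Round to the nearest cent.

D₁ = D₀ × (1 + g) = €0.68 × 1.062 = €0.7222
Growing perpetuity: P = D₁ / (r − g) = €0.7222 / (0.149 − 0.062) = €8.30

€8.30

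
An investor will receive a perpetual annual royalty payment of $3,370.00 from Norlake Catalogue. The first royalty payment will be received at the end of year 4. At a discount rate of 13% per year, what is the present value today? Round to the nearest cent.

Value at end of year 3: C / r = $3,370.00 / 0.13 = $25,923.0769
Discount to today: PV = $25,923.0769 / (1 + 0.13)^3 = $25,923.0769 / 1.442897 = $17,965.99

$17965.99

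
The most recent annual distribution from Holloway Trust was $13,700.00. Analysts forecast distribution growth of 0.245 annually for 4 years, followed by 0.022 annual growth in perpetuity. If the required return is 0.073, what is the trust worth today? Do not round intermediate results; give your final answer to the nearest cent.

$578171.69

D_1 = 17056.50000
D_2 = 21235.34250
D_3 = 26438.00141
D_4 = 32915.31176
Terminal value at year 4: TV = D_4×(1+g_2)/(r−g_2) = 33639.44862/0.051 = 659597.03171
P_0 = D_1/(1+r)^1 + D_2/(1+r)^2 + D_3/(1+r)^3 + D_4/(1+r)^4 + TV/(1+r)^4
    = 15896.08574 + 18444.20014 + 21400.77276 + 24831.27874 + 497599.35039 = 578171.68777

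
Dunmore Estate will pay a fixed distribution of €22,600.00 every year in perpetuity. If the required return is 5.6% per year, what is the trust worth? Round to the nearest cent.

Level perpetuity: PV = C / r = €22,600.00 / 0.056 = €403,571.43

€403571.43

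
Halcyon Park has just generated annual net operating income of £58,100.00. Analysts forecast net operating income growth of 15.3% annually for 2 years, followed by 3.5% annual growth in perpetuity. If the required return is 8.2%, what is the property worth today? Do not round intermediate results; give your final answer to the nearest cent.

D_1 = 66989.30000
D_2 = 77238.66290
Terminal value at year 2: TV = D_2×(1+g_2)/(r−g_2) = 79942.01610/0.047 = 1700893.95961
P_0 = D_1/(1+r)^1 + D_2/(1+r)^2 + TV/(1+r)^2
    = 61912.47689 + 65975.12556 + 1452856.48847 = 1580744.09093

£1580744.09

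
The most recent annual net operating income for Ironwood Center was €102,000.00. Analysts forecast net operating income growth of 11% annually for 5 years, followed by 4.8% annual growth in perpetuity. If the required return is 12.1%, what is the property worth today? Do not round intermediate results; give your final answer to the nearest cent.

D_1 = 113220.00000
D_2 = 125674.20000
D_3 = 139498.36200
D_4 = 154843.18182
D_5 = 171875.93182
Terminal value at year 5: TV = D_5×(1+g_2)/(r−g_2) = 180125.97655/0.073 = 2467479.13079
P_0 = D_1/(1+r)^1 + D_2/(1+r)^2 + D_3/(1+r)^3 + D_4/(1+r)^4 + D_5/(1+r)^5 + TV/(1+r)^5
    = 100999.10794 + 100008.03730 + 99026.69171 + 98054.97573 + 97092.79488 + 1393880.12376 = 1889061.73131

€1889061.73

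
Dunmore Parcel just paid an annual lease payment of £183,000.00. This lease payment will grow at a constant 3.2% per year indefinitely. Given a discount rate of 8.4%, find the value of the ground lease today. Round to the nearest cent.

D₁ = D₀ × (1 + g) = £183,000.00 × 1.032 = £188,856.0000
Growing perpetuity: P = D₁ / (r − g) = £188,856.0000 / (0.084 − 0.032) = £3,631,846.15

£3631846.15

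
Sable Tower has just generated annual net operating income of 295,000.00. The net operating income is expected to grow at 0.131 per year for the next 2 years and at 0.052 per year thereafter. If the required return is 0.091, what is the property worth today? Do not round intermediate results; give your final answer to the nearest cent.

D_1 = 333645.00000
D_2 = 377352.49500
Terminal value at year 2: TV = D_2×(1+g_2)/(r−g_2) = 396974.82474/0.039 = 10178841.66000
P_0 = D_1/(1+r)^1 + D_2/(1+r)^2 + TV/(1+r)^2
    = 305815.76535 + 317028.07572 + 8551629.11951 = 9174472.96059

9174472.96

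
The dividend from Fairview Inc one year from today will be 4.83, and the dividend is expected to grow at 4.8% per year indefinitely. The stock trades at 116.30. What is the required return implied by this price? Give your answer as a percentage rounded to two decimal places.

P = D₁/(r − g) ⇒ r = D₁/P + g = 4.8300/116.30 + 0.048 = 0.041531 + 0.048 = 0.089531

8.95%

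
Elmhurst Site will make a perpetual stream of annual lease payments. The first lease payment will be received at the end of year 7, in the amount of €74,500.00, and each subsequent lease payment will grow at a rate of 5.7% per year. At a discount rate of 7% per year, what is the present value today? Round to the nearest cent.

€3818653.51

Value at end of year 6: C₁ / (r − g) = €74,500.00 / (0.07 − 0.057) = €5,730,769.2308
Discount to today: PV = €5,730,769.2308 / (1 + 0.07)^6 = €5,730,769.2308 / 1.500730 = €3,818,653.51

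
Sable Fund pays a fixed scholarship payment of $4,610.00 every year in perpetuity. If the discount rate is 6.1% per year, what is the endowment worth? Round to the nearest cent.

$75573.77

Level perpetuity: PV = C / r = $4,610.00 / 0.061 = $75,573.77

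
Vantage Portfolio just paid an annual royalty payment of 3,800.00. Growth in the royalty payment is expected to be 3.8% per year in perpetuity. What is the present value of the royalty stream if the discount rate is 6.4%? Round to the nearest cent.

151707.69

D₁ = D₀ × (1 + g) = 3,800.00 × 1.038 = 3,944.4000
Growing perpetuity: P = D₁ / (r − g) = 3,944.4000 / (0.064 − 0.038) = 151,707.69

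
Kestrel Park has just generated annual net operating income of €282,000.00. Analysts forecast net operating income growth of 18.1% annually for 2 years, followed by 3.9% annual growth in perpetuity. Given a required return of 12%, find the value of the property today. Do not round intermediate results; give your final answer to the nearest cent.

D_1 = 333042.00000
D_2 = 393322.60200
Terminal value at year 2: TV = D_2×(1+g_2)/(r−g_2) = 408662.18348/0.081 = 5045212.14170
P_0 = D_1/(1+r)^1 + D_2/(1+r)^2 + TV/(1+r)^2
    = 297358.92857 + 313554.37022 + 4022012.23031 = 4632925.52910

€4632925.53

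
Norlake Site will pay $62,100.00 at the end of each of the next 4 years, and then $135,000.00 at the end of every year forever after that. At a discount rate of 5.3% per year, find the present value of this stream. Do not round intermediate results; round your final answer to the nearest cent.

$2290461.32

PV of 4-year annuity: $62,100.00 × [1 − (1+0.053)^−4] / 0.053 = 218677.60623
Perpetuity value at year 4: $135,000.00 / 0.053 = 2547169.81132
PV of perpetuity: 2547169.81132 / (1+0.053)^4 = 2071783.71082
Total PV = 218677.60623 + 2071783.71082 = 2290461.31705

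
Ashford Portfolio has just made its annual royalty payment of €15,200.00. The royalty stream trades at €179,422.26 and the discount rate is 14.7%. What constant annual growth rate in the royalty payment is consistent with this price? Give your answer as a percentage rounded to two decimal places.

5.74%

P = D₀(1+g)/(r−g) ⇒ P(r−g) = D₀(1+g) ⇒ g(P+D₀) = P·r − D₀
g = (P·r − D₀)/(P + D₀) = (€179,422.26×0.147 − €15,200.00) / (€179,422.26 + €15,200.00) = 0.057419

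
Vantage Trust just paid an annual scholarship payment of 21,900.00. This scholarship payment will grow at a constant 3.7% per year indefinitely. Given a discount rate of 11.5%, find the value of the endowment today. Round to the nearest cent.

291157.69

D₁ = D₀ × (1 + g) = 21,900.00 × 1.037 = 22,710.3000
Growing perpetuity: P = D₁ / (r − g) = 22,710.3000 / (0.115 − 0.037) = 291,157.69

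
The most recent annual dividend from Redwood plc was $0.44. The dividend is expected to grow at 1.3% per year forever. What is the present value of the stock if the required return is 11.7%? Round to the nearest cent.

D₁ = D₀ × (1 + g) = $0.44 × 1.013 = $0.4457
Growing perpetuity: P = D₁ / (r − g) = $0.4457 / (0.117 − 0.013) = $4.29

$4.29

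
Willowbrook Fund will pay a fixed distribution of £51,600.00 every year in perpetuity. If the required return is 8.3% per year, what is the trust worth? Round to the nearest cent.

£621686.75

Level perpetuity: PV = C / r = £51,600.00 / 0.083 = £621,686.75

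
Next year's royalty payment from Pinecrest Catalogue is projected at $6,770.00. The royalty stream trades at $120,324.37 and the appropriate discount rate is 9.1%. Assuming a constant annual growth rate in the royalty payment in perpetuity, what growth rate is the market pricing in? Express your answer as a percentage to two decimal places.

3.47%

P = D₁/(r−g) ⇒ g = r − D₁/P = 0.091 − $6,770.00/$120,324.37 = 0.034735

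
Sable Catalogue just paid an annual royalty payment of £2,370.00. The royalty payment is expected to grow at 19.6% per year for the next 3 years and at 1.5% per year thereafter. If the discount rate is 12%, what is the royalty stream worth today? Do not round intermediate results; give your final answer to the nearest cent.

£36016.77

D_1 = 2834.52000
D_2 = 3390.08592
D_3 = 4054.54276
Terminal value at year 3: TV = D_3×(1+g_2)/(r−g_2) = 4115.36090/0.105 = 39193.91335
P_0 = D_1/(1+r)^1 + D_2/(1+r)^2 + D_3/(1+r)^3 + TV/(1+r)^3
    = 2530.82143 + 2702.55574 + 2885.94345 + 27897.45336 = 36016.77398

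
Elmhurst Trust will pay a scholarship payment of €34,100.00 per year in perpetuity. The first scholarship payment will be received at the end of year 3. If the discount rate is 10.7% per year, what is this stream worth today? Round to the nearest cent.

€260061.08

Value at end of year 2: C / r = €34,100.00 / 0.107 = €318,691.5888
Discount to today: PV = €318,691.5888 / (1 + 0.107)^2 = €318,691.5888 / 1.225449 = €260,061.08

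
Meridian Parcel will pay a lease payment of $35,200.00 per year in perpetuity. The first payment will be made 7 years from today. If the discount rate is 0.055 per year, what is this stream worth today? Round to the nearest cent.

$464157.33

Value at end of year 6: C / r = $35,200.00 / 0.055 = $640,000.0000
Discount to today: PV = $640,000.0000 / (1 + 0.055)^6 = $640,000.0000 / 1.378843 = $464,157.33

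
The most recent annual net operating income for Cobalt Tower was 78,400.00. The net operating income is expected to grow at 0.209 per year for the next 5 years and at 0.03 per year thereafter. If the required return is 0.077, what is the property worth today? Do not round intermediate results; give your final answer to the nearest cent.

3624688.94

D_1 = 94785.60000
D_2 = 114595.79040
D_3 = 138546.31059
D_4 = 167502.48951
D_5 = 202510.50981
Terminal value at year 5: TV = D_5×(1+g_2)/(r−g_2) = 208585.82511/0.047 = 4437996.27892
P_0 = D_1/(1+r)^1 + D_2/(1+r)^2 + D_3/(1+r)^3 + D_4/(1+r)^4 + D_5/(1+r)^5 + TV/(1+r)^5
    = 88008.91365 + 98795.52145 + 110904.16475 + 124496.87575 + 139755.54576 + 3062727.91761 = 3624688.93896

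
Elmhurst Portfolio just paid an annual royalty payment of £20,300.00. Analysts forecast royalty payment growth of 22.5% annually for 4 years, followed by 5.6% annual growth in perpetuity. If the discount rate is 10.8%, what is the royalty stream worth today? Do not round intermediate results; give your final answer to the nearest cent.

£720966.48

D_1 = 24867.50000
D_2 = 30462.68750
D_3 = 37316.79219
D_4 = 45713.07043
Terminal value at year 4: TV = D_4×(1+g_2)/(r−g_2) = 48273.00237/0.052 = 928326.96873
P_0 = D_1/(1+r)^1 + D_2/(1+r)^2 + D_3/(1+r)^3 + D_4/(1+r)^4 + TV/(1+r)^4
    = 22443.59206 + 24813.53815 + 27433.74028 + 30330.62441 + 615944.98804 = 720966.48295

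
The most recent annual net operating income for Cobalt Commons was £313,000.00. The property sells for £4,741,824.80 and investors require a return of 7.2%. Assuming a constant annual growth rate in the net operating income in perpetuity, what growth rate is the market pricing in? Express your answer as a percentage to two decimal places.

P = D₀(1+g)/(r−g) ⇒ P(r−g) = D₀(1+g) ⇒ g(P+D₀) = P·r − D₀
g = (P·r − D₀)/(P + D₀) = (£4,741,824.80×0.072 − £313,000.00) / (£4,741,824.80 + £313,000.00) = 0.005621

0.56%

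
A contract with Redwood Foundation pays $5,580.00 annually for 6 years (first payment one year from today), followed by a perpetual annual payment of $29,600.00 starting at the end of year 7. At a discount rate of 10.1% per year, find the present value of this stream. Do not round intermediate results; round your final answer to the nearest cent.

PV of 6-year annuity: $5,580.00 × [1 − (1+0.101)^−6] / 0.101 = 24231.30169
Perpetuity value at year 6: $29,600.00 / 0.101 = 293069.30693
PV of perpetuity: 293069.30693 / (1+0.101)^6 = 164530.50225
Total PV = 24231.30169 + 164530.50225 = 188761.80394

$188761.80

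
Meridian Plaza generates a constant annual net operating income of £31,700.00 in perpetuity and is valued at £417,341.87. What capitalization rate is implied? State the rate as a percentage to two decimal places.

P = C/r ⇒ r = C/P = £31,700.00/£417,341.87 = 0.075957

7.60%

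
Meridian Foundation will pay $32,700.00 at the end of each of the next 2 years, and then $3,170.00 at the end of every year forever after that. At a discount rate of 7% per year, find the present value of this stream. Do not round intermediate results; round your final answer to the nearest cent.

PV of 2-year annuity: $32,700.00 × [1 − (1+0.07)^−2] / 0.07 = 59122.19408
Perpetuity value at year 2: $3,170.00 / 0.07 = 45285.71429
PV of perpetuity: 45285.71429 / (1+0.07)^2 = 39554.29669
Total PV = 59122.19408 + 39554.29669 = 98676.49077

$98676.49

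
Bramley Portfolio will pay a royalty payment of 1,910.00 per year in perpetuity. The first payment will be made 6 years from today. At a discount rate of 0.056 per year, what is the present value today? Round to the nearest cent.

Value at end of year 5: C / r = 1,910.00 / 0.056 = 34,107.1429
Discount to today: PV = 34,107.1429 / (1 + 0.056)^5 = 34,107.1429 / 1.313166 = 25,973.22

25973.22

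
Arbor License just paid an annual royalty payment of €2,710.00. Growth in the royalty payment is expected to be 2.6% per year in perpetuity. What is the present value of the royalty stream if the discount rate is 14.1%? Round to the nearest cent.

€24177.91

D₁ = D₀ × (1 + g) = €2,710.00 × 1.026 = €2,780.4600
Growing perpetuity: P = D₁ / (r − g) = €2,780.4600 / (0.141 − 0.026) = €24,177.91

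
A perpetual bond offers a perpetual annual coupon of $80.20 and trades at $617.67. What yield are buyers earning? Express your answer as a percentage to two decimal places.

12.98%

P = C/r ⇒ r = C/P = $80.20/$617.67 = 0.129843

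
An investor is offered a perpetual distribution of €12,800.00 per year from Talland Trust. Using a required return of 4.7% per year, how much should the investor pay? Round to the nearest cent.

Level perpetuity: PV = C / r = €12,800.00 / 0.047 = €272,340.43

€272340.43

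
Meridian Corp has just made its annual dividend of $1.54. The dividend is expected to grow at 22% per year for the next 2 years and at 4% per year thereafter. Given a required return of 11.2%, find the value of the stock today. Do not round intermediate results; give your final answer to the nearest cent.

$30.32

D_1 = 1.87880
D_2 = 2.29214
Terminal value at year 2: TV = D_2×(1+g_2)/(r−g_2) = 2.38382/0.072 = 33.10863
P_0 = D_1/(1+r)^1 + D_2/(1+r)^2 + TV/(1+r)^2
    = 1.68957 + 1.85366 + 26.77513 = 30.31837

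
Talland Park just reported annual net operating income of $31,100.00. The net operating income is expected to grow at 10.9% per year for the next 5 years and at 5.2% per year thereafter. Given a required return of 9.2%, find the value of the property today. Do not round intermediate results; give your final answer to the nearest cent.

$1046524.99

D_1 = 34489.90000
D_2 = 38249.29910
D_3 = 42418.47270
D_4 = 47042.08623
D_5 = 52169.67363
Terminal value at year 5: TV = D_5×(1+g_2)/(r−g_2) = 54882.49665/0.04 = 1372062.41634
P_0 = D_1/(1+r)^1 + D_2/(1+r)^2 + D_3/(1+r)^3 + D_4/(1+r)^4 + D_5/(1+r)^5 + TV/(1+r)^5
    = 31584.15751 + 32075.85227 + 32575.20162 + 33082.32472 + 33597.34260 + 883610.11025 = 1046524.98896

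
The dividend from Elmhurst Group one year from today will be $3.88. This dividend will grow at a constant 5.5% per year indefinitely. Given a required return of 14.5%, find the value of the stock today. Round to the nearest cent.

$43.11

Growing perpetuity: P = D₁ / (r − g) = $3.8800 / (0.145 − 0.055) = $43.11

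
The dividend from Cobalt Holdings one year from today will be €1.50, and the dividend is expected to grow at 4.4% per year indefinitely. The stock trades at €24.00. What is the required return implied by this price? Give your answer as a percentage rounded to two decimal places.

10.65%

P = D₁/(r − g) ⇒ r = D₁/P + g = €1.5000/€24.00 + 0.044 = 0.062500 + 0.044 = 0.106500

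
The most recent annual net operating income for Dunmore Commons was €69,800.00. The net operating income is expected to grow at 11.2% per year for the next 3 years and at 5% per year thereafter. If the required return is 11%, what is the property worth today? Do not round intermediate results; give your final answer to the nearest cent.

D_1 = 77617.60000
D_2 = 86310.77120
D_3 = 95977.57757
Terminal value at year 3: TV = D_3×(1+g_2)/(r−g_2) = 100776.45645/0.06 = 1679607.60755
P_0 = D_1/(1+r)^1 + D_2/(1+r)^2 + D_3/(1+r)^3 + TV/(1+r)^3
    = 69925.76577 + 70051.75814 + 70177.97752 + 1228114.60661 = 1438270.10803

€1438270.11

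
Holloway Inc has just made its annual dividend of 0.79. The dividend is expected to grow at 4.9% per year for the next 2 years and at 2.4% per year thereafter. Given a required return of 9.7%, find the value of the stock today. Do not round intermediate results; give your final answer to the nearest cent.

D_1 = 0.82871
D_2 = 0.86932
Terminal value at year 2: TV = D_2×(1+g_2)/(r−g_2) = 0.89018/0.073 = 12.19425
P_0 = D_1/(1+r)^1 + D_2/(1+r)^2 + TV/(1+r)^2
    = 0.75543 + 0.72238 + 10.13309 = 11.61090

11.61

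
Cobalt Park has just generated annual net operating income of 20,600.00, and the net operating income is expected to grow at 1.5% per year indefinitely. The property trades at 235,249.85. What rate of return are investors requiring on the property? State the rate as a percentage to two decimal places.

D₁ = 20,600.00 × 1.015 = 20,909.0000
P = D₁/(r − g) ⇒ r = D₁/P + g = 20,909.0000/235,249.85 + 0.015 = 0.088880 + 0.015 = 0.103880

10.39%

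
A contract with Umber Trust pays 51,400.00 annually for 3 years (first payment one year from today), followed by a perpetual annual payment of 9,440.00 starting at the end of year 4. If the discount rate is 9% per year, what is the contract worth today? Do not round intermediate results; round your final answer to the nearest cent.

PV of 3-year annuity: 51,400.00 × [1 − (1+0.09)^−3] / 0.09 = 130108.54583
Perpetuity value at year 3: 9,440.00 / 0.09 = 104888.88889
PV of perpetuity: 104888.88889 / (1+0.09)^3 = 80993.46724
Total PV = 130108.54583 + 80993.46724 = 211102.01307

211102.01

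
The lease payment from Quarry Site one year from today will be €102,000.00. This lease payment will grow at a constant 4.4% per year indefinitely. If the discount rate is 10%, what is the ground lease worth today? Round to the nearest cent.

€1821428.57

Growing perpetuity: P = D₁ / (r − g) = €102,000.0000 / (0.1 − 0.044) = €1,821,428.57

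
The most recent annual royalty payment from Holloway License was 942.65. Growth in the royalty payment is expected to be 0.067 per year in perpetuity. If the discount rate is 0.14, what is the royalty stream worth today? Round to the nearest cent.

13778.19

D₁ = D₀ × (1 + g) = 942.65 × 1.067 = 1,005.8076
Growing perpetuity: P = D₁ / (r − g) = 1,005.8076 / (0.14 − 0.067) = 13,778.19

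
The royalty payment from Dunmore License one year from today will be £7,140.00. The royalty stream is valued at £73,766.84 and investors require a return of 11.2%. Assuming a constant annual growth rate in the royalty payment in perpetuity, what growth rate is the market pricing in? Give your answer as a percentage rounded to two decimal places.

1.52%

P = D₁/(r−g) ⇒ g = r − D₁/P = 0.112 − £7,140.00/£73,766.84 = 0.015209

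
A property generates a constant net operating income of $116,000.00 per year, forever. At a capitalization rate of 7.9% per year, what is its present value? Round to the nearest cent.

$1468354.43

Level perpetuity: PV = C / r = $116,000.00 / 0.079 = $1,468,354.43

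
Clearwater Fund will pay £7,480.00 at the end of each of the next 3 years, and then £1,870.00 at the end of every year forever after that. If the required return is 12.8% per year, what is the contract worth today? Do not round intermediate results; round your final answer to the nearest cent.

PV of 3-year annuity: £7,480.00 × [1 − (1+0.128)^−3] / 0.128 = 17721.57279
Perpetuity value at year 3: £1,870.00 / 0.128 = 14609.37500
PV of perpetuity: 14609.37500 / (1+0.128)^3 = 10178.98180
Total PV = 17721.57279 + 10178.98180 = 27900.55459

£27900.55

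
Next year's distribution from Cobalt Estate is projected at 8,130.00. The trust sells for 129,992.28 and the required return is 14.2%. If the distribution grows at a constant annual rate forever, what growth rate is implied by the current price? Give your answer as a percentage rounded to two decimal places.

7.95%

P = D₁/(r−g) ⇒ g = r − D₁/P = 0.142 − 8,130.00/129,992.28 = 0.079458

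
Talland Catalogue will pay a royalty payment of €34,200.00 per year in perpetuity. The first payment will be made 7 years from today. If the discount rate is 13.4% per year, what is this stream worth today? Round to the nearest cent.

Value at end of year 6: C / r = €34,200.00 / 0.134 = €255,223.8806
Discount to today: PV = €255,223.8806 / (1 + 0.134)^6 = €255,223.8806 / 2.126563 = €120,017.06

€120017.06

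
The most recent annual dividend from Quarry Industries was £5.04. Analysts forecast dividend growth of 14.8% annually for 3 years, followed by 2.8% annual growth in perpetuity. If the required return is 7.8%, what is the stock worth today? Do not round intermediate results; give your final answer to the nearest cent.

£142.32

D_1 = 5.78592
D_2 = 6.64224
D_3 = 7.62529
Terminal value at year 3: TV = D_3×(1+g_2)/(r−g_2) = 7.83880/0.05 = 156.77590
P_0 = D_1/(1+r)^1 + D_2/(1+r)^2 + D_3/(1+r)^3 + TV/(1+r)^3
    = 5.36727 + 5.71580 + 6.08695 + 125.14774 = 142.31777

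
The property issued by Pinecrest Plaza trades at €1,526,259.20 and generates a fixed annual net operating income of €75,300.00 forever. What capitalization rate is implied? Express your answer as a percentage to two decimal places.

4.93%

P = C/r ⇒ r = C/P = €75,300.00/€1,526,259.20 = 0.049336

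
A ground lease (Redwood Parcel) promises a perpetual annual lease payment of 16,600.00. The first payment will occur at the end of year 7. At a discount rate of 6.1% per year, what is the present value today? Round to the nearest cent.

Value at end of year 6: C / r = 16,600.00 / 0.061 = 272,131.1475
Discount to today: PV = 272,131.1475 / (1 + 0.061)^6 = 272,131.1475 / 1.426567 = 190,759.40

190759.40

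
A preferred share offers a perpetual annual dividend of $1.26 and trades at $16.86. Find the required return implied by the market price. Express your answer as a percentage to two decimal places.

7.47%

P = C/r ⇒ r = C/P = $1.26/$16.86 = 0.074733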